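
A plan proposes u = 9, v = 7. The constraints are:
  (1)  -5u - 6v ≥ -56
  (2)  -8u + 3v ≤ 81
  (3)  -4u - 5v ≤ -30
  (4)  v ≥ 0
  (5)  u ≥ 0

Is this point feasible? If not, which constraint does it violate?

not feasible — violates (1)

Constraint (1): -5u - 6v = -87, which is not ≥ -56. All other constraints are satisfied.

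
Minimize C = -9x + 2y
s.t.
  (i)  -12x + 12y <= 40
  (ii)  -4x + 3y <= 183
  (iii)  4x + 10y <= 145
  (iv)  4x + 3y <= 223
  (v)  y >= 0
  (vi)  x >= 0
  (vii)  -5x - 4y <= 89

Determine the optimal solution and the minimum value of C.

Extreme points and C = -9x + 2y:
  (335/42, 475/42) → C = -295/6
  (0, 10/3) → C = 20/3
  (145/4, 0) → C = -1305/4
  (0, 0) → C = 0

x = 145/4, y = 0, minimum C = -1305/4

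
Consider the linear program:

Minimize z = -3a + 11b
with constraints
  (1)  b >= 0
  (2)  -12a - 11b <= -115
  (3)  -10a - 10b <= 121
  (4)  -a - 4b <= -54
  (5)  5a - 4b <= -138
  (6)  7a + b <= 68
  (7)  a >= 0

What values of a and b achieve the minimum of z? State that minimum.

Feasible corners and z = -3a + 11b:
  (134/33, 1306/33) → z = 13964/33
  (0, 69/2) → z = 759/2
  (0, 68) → z = 748

The binding constraints are 5a - 4b = -138 and a = 0.
Solving simultaneously gives a = 0, b = 69/2.

a = 0, b = 69/2, minimum z = 759/2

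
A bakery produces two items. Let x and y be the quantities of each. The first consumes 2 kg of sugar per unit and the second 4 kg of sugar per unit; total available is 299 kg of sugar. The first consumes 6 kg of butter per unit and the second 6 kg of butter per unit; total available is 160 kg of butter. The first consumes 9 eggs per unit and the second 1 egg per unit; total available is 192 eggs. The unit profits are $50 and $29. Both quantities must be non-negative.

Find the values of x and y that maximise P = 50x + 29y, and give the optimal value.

x = 62/3, y = 6, maximum P = 3622/3

Extreme points and P = 50x + 29y:
  (0, 0) → P = 0
  (0, 80/3) → P = 2320/3
  (64/3, 0) → P = 3200/3
  (62/3, 6) → P = 3622/3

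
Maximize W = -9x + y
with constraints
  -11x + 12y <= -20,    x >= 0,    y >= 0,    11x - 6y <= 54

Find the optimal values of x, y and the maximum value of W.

Extreme points and W = -9x + y:
  (20/11, 0) → W = -180/11
  (8, 17/3) → W = -199/3
  (54/11, 0) → W = -486/11

The binding constraints are -11x + 12y = -20 and y = 0.
Solving simultaneously gives x = 20/11, y = 0.

x = 20/11, y = 0, maximum W = -180/11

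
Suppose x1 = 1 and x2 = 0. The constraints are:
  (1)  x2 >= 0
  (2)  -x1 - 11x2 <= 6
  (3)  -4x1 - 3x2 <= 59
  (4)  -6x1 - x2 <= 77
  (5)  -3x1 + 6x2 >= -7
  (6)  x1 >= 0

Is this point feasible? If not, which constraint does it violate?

feasible

(1): 0 ≥ 0 ✓
(2): -1 ≤ 6 ✓
(3): -4 ≤ 59 ✓
(4): -6 ≤ 77 ✓
(5): -3 ≥ -7 ✓
(6): 1 ≥ 0 ✓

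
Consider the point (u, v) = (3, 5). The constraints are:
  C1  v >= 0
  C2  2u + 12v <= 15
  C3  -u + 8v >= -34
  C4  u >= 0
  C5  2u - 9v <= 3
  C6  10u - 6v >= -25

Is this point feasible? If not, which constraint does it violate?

not feasible — violates C2

Constraint C2: 2u + 12v = 66, which is not ≤ 15. All other constraints are satisfied.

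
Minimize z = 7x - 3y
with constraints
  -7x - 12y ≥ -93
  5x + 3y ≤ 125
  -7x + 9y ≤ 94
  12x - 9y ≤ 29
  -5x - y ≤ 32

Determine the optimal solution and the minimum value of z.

x = -191/26, y = 123/26, minimum z = -853/13

Feasible corners and z = 7x - 3y:
  (-97/49, 187/21) → z = -284/7
  (395/69, 913/207) → z = 1852/69
  (-191/26, 123/26) → z = -853/13
  (-259/57, -529/57) → z = -226/57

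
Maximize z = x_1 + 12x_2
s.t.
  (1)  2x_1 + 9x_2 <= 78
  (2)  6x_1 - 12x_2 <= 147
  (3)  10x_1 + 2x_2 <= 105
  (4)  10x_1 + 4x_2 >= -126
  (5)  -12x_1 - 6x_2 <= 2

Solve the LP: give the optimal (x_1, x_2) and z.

Extreme points and z = x_1 + 12x_2:
  (789/86, 285/43) → z = 7629/86
  (-81/16, 235/24) → z = 1799/16
  (259/22, -70/11) → z = -1421/22
  (143/30, -148/15) → z = -3409/30

The binding constraints are 2x_1 + 9x_2 = 78 and -12x_1 - 6x_2 = 2.
Solving simultaneously gives x_1 = -81/16, x_2 = 235/24.

x_1 = -81/16, x_2 = 235/24, maximum z = 1799/16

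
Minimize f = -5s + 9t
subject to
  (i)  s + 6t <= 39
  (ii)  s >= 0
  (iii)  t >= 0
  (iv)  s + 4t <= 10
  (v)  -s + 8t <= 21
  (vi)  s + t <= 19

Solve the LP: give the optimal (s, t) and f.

s = 10, t = 0, minimum f = -50

Feasible corners and f = -5s + 9t:
  (0, 0) → f = 0
  (0, 5/2) → f = 45/2
  (10, 0) → f = -50

The optimum lies where t = 0 and s + 4t = 10.
Solving simultaneously gives s = 10, t = 0.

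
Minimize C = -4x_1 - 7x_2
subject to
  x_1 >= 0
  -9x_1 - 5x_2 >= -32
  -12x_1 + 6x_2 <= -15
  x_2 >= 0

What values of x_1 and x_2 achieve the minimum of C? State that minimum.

Feasible corners and C = -4x_1 - 7x_2:
  (89/38, 83/38) → C = -937/38
  (32/9, 0) → C = -128/9
  (5/4, 0) → C = -5

The optimum lies where -9x_1 - 5x_2 = -32 and -12x_1 + 6x_2 = -15.
Solving simultaneously gives x_1 = 89/38, x_2 = 83/38.

x_1 = 89/38, x_2 = 83/38, minimum C = -937/38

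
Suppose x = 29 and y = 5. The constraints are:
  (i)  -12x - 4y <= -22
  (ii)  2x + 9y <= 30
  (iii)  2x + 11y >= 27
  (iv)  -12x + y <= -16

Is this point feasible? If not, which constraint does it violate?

not feasible — violates (ii)

Constraint (ii): 2x + 9y = 103, which is not ≤ 30. All other constraints are satisfied.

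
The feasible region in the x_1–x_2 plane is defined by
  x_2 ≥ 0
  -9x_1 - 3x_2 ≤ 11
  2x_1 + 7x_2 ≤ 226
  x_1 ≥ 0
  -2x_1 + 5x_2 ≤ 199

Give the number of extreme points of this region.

Pairwise boundary intersections that survive every other constraint:
  (113, 0)
  (0, 0)
  (0, 226/7)

3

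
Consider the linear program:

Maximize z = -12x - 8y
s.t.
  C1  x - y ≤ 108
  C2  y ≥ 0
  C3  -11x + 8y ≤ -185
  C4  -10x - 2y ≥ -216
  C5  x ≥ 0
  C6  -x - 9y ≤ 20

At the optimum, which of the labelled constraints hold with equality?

Corner points and z = -12x - 8y:
  (185/11, 0) → z = -2220/11
  (108/5, 0) → z = -1296/5
  (1049/51, 263/51) → z = -14692/51

The maximum is at (185/11, 0). Substituting into each constraint, equality holds for C2 and C3; the remaining constraints have slack.

C2 and C3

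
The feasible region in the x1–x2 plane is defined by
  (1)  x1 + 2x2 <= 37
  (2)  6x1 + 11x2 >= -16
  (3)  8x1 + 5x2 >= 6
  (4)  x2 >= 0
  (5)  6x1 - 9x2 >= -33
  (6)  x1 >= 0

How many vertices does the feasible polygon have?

The feasible vertices (each the meet of two boundaries and inside every other half-plane) are:
  (37, 0)
  (89/7, 85/7)
  (3/4, 0)
  (0, 6/5)
  (0, 11/3)

5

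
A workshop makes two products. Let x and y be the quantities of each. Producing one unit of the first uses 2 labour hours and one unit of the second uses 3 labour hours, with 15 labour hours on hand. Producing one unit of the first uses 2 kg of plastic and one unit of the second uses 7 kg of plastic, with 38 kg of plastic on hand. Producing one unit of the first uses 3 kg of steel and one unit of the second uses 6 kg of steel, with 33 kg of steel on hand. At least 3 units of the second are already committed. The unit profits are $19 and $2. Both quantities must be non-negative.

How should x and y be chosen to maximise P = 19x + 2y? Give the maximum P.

x = 3, y = 3, maximum P = 63

The binding constraints are 2x + 3y = 15 and y = 3.
Solving simultaneously gives x = 3, y = 3.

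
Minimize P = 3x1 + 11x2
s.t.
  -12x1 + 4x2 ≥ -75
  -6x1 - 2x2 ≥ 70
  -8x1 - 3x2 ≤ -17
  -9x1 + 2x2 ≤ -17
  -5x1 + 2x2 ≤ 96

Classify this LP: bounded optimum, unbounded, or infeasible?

The boundaries -12x1 + 4x2 = -75 and -6x1 - 2x2 = 70 meet at (-65/24, -215/8), but that point violates -8x1 - 3x2 ≤ -17. Every candidate vertex is excluded by some other constraint, so the feasible region is empty.

infeasible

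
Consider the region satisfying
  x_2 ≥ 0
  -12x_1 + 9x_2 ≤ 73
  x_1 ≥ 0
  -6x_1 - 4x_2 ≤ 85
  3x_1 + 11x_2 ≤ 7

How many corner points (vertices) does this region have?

Intersecting each pair of boundary lines and keeping only the points that satisfy every inequality leaves:
  (0, 0)
  (7/3, 0)
  (0, 7/11)

3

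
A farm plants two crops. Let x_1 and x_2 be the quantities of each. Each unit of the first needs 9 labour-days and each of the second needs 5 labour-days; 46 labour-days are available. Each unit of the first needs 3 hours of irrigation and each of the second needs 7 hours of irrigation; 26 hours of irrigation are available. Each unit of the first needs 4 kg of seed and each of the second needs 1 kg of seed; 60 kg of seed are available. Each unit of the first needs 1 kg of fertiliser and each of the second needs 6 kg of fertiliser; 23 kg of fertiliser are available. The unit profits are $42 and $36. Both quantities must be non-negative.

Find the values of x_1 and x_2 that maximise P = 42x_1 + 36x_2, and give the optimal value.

Extreme points and P = 42x_1 + 36x_2:
  (0, 0) → P = 0
  (0, 26/7) → P = 936/7
  (46/9, 0) → P = 644/3
  (4, 2) → P = 240

The optimum lies where 9x_1 + 5x_2 = 46 and 3x_1 + 7x_2 = 26.
Solving simultaneously gives x_1 = 4, x_2 = 2.

x_1 = 4, x_2 = 2, maximum P = 240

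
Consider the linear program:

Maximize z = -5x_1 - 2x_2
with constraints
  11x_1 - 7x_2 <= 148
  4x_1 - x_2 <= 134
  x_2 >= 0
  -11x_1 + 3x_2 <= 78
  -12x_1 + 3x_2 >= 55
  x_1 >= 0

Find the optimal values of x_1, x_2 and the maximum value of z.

x_1 = 0, x_2 = 55/3, maximum z = -110/3

Vertices and z = -5x_1 - 2x_2:
  (23, 331/3) → z = -1007/3
  (0, 26) → z = -52
  (0, 55/3) → z = -110/3

The binding constraints are -12x_1 + 3x_2 = 55 and x_1 = 0.
Solving simultaneously gives x_1 = 0, x_2 = 55/3.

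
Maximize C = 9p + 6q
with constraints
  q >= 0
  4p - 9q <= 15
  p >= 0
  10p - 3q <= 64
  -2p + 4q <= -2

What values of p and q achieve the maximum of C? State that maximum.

Corner points and C = 9p + 6q:
  (15/4, 0) → C = 135/4
  (1, 0) → C = 9
  (177/26, 53/39) → C = 1805/26
  (125/17, 54/17) → C = 1449/17

The binding constraints are 10p - 3q = 64 and -2p + 4q = -2.
Solving simultaneously gives p = 125/17, q = 54/17.

p = 125/17, q = 54/17, maximum C = 1449/17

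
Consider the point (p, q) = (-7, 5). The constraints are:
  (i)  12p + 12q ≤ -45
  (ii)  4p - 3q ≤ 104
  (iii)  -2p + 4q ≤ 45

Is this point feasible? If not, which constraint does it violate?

not feasible — violates (i)

Constraint (i): 12p + 12q = -24, which is not ≤ -45. All other constraints are satisfied.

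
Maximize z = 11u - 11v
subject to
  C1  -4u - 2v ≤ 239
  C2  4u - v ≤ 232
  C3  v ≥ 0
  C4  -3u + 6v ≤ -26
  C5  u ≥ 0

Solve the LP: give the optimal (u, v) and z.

Vertices and z = 11u - 11v:
  (58, 0) → z = 638
  (1366/21, 592/21) → z = 2838/7
  (26/3, 0) → z = 286/3

u = 58, v = 0, maximum z = 638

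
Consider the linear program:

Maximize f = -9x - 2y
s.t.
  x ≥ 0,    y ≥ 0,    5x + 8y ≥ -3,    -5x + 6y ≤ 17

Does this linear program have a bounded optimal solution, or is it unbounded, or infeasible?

Corner points and f = -9x - 2y:
  (0, 0) → f = 0
  (0, 17/6) → f = -17/3
The feasible region has finitely many vertices and no improving ray; the maximum is 0 at (0, 0).

bounded optimum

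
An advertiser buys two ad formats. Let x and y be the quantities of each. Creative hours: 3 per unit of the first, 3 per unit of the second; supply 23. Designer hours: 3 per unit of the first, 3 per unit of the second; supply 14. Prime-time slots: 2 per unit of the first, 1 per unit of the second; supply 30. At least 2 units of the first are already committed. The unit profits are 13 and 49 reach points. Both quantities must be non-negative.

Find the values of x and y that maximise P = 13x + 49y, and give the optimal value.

x = 2, y = 8/3, maximum P = 470/3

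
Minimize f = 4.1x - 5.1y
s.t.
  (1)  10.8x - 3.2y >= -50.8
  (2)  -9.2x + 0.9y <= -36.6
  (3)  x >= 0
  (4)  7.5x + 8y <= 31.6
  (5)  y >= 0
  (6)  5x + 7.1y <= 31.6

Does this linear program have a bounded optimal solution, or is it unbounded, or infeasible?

bounded optimum

Extreme points and f = 4.1x - 5.1y:
  (32124/8035, 1622/8035) → f = 617181/40175
  (183/46, 0) → f = 7503/460
  (316/75, 0) → f = 6478/375
The feasible region has finitely many vertices and no improving ray; the minimum is 617181/40175 at (32124/8035, 1622/8035).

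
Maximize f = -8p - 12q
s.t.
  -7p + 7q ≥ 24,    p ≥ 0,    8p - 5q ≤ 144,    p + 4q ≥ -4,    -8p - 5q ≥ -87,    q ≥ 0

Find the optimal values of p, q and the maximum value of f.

p = 0, q = 24/7, maximum f = -288/7

At the optimal vertex, -7p + 7q = 24 and p = 0.
Solving simultaneously gives p = 0, q = 24/7.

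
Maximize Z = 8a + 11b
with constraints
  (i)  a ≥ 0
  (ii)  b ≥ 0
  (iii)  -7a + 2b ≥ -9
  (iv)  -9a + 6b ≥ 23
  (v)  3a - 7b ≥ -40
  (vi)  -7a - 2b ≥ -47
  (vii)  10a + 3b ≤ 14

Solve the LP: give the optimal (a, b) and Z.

a = 0, b = 14/3, maximum Z = 154/3

The binding constraints are a = 0 and 10a + 3b = 14.
Solving simultaneously gives a = 0, b = 14/3.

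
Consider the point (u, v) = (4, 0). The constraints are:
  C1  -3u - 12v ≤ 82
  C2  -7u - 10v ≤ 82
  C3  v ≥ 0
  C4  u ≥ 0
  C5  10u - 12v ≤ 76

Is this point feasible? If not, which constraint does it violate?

feasible

C1: -12 ≤ 82 ✓
C2: -28 ≤ 82 ✓
C3: 0 ≥ 0 ✓
C4: 4 ≥ 0 ✓
C5: 40 ≤ 76 ✓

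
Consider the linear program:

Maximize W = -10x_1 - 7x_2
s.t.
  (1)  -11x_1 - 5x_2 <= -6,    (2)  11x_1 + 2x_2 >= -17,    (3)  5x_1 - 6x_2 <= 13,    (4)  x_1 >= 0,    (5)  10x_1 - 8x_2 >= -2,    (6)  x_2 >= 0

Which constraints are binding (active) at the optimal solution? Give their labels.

(1) and (6)

Vertices and W = -10x_1 - 7x_2:
  (19/69, 41/69) → W = -159/23
  (6/11, 0) → W = -60/11
  (13/5, 0) → W = -26
The feasible region is unbounded (it extends along (6, 5), (4, 5)), but W strictly decreases along every unbounded feasible direction, so there is no improving ray and the maximum is attained at a vertex.

The maximum is at (6/11, 0). Substituting into each constraint, equality holds for (1) and (6); the remaining constraints have slack.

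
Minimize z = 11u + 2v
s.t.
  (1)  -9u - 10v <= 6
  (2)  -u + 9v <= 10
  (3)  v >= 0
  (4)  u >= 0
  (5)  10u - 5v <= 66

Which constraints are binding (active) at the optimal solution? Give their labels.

(3) and (4)

Corner points and z = 11u + 2v:
  (0, 10/9) → z = 20/9
  (644/85, 166/85) → z = 7416/85
  (0, 0) → z = 0
  (33/5, 0) → z = 363/5

The minimum is at (0, 0). Substituting into each constraint, equality holds for (3) and (4); the remaining constraints have slack.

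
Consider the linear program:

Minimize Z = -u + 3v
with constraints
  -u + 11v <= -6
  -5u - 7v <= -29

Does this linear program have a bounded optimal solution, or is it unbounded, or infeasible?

From the feasible point (361/62, -1/62), moving in the direction (11, 1) keeps every constraint satisfied while Z decreases without bound.

unbounded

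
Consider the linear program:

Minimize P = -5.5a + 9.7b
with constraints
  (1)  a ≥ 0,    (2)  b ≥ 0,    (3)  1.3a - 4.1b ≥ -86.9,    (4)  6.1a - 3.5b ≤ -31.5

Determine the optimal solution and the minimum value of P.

Corner points and P = -5.5a + 9.7b:
  (0, 869/41) → P = 84293/410
  (0, 9) → P = 873/10
  (8750/1023, 24457/1023) → P = 1891079/10230

a = 0, b = 9, minimum P = 87.3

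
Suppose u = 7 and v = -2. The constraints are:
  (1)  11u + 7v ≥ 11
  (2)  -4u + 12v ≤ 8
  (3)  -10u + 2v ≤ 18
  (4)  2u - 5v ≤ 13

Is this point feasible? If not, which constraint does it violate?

Constraint (4): 2u - 5v = 24, which is not ≤ 13. All other constraints are satisfied.

not feasible — violates (4)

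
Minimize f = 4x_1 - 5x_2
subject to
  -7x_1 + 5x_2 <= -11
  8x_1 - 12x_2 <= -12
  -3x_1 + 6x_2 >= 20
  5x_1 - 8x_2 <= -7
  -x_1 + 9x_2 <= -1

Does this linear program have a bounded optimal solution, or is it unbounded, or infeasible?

The boundaries -7x_1 + 5x_2 = -11 and -3x_1 + 6x_2 = 20 meet at (166/27, 173/27), but that point violates -x_1 + 9x_2 ≤ -1. Every candidate vertex is excluded by some other constraint, so the feasible region is empty.

infeasible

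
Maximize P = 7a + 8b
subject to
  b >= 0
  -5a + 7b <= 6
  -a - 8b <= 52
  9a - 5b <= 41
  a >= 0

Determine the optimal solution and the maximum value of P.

Corner points and P = 7a + 8b:
  (41/9, 0) → P = 287/9
  (0, 0) → P = 0
  (317/38, 259/38) → P = 4291/38
  (0, 6/7) → P = 48/7

At the optimal vertex, -5a + 7b = 6 and 9a - 5b = 41.
Solving simultaneously gives a = 317/38, b = 259/38.

a = 317/38, b = 259/38, maximum P = 4291/38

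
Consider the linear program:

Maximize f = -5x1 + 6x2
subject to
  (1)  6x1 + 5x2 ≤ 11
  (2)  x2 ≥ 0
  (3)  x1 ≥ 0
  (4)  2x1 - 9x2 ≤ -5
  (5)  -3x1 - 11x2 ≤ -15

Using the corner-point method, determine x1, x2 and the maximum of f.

Corner points and f = -5x1 + 6x2:
  (0, 11/5) → f = 66/5
  (46/51, 19/17) → f = 112/51
  (0, 15/11) → f = 90/11

x1 = 0, x2 = 11/5, maximum f = 66/5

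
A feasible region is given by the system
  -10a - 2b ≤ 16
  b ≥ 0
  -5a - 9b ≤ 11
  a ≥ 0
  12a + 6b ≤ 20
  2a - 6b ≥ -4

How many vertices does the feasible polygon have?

Pairwise boundary intersections that survive every other constraint:
  (0, 0)
  (5/3, 0)
  (0, 2/3)
  (8/7, 22/21)

4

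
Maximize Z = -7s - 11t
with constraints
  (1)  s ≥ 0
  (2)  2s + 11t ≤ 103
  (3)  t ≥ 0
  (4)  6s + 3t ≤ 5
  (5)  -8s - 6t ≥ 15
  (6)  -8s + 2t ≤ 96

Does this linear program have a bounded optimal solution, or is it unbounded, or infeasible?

infeasible

The boundaries s = 0 and t = 0 meet at (0, 0), but that point violates -8s - 6t ≥ 15. Every candidate vertex is excluded by some other constraint, so the feasible region is empty.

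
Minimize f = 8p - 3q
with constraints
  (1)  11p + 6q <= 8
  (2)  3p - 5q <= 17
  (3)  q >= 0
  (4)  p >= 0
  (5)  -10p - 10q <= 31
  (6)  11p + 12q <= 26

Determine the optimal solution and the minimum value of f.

p = 0, q = 4/3, minimum f = -4

Extreme points and f = 8p - 3q:
  (8/11, 0) → f = 64/11
  (0, 4/3) → f = -4
  (0, 0) → f = 0

The binding constraints are 11p + 6q = 8 and p = 0.
Solving simultaneously gives p = 0, q = 4/3.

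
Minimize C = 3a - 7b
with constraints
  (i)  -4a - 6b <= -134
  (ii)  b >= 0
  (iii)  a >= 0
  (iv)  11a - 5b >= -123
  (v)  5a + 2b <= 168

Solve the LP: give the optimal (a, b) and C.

At the optimal vertex, 11a - 5b = -123 and 5a + 2b = 168.
Solving simultaneously gives a = 594/47, b = 2463/47.

a = 594/47, b = 2463/47, minimum C = -15459/47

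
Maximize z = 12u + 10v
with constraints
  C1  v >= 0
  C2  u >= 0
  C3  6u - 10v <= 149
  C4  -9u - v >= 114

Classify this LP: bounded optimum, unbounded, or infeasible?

infeasible

The boundaries v = 0 and u = 0 meet at (0, 0), but that point violates -9u - v ≥ 114. Every candidate vertex is excluded by some other constraint, so the feasible region is empty.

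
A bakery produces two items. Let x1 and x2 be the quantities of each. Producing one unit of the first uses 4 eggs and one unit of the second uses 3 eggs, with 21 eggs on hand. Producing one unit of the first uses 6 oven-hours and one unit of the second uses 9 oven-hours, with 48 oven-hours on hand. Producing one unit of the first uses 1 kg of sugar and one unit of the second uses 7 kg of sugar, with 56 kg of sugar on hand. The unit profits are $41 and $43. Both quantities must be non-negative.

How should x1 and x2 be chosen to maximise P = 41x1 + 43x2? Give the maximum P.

x1 = 5/2, x2 = 11/3, maximum P = 1561/6

Corner points and P = 41x1 + 43x2:
  (0, 0) → P = 0
  (0, 16/3) → P = 688/3
  (21/4, 0) → P = 861/4
  (5/2, 11/3) → P = 1561/6

At the optimal vertex, 4x1 + 3x2 = 21 and 6x1 + 9x2 = 48.
Solving simultaneously gives x1 = 5/2, x2 = 11/3.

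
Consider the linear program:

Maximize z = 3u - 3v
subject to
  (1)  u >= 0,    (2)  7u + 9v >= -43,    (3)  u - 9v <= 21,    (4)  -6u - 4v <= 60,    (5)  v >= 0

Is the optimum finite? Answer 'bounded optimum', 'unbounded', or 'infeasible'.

From the feasible point (0, 0), moving in the direction (9, 1) keeps every constraint satisfied while z increases without bound.

unbounded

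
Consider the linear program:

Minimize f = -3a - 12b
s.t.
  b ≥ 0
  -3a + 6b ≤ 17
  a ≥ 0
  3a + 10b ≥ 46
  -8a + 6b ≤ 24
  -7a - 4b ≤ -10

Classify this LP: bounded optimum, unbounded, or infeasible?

From the feasible point (46/3, 0), moving in the direction (1, 0) keeps every constraint satisfied while f decreases without bound.

unbounded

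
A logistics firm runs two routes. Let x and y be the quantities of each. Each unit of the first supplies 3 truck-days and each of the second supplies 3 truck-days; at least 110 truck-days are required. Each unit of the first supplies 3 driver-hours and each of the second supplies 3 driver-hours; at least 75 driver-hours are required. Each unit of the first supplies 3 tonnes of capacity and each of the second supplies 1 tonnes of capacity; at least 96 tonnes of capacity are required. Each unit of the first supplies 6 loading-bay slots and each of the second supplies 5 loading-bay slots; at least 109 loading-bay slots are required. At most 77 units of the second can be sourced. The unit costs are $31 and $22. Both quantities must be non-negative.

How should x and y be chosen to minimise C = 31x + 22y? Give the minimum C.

Feasible corners and C = 31x + 22y:
  (110/3, 0) → C = 3410/3
  (89/3, 7) → C = 3221/3
  (19/3, 77) → C = 5671/3
The feasible region is unbounded (it extends along (1, 0)), but C strictly increases along every unbounded feasible direction, so there is no improving ray and the minimum is attained at a vertex.

The optimum lies where 3x + 3y = 110 and 3x + y = 96.
Solving simultaneously gives x = 89/3, y = 7.

x = 89/3, y = 7, minimum C = 3221/3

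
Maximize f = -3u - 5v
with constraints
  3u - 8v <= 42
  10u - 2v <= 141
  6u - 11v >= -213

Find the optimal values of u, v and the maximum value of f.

Feasible corners and f = -3u - 5v:
  (522/37, 3/74) → f = -3147/74
  (-722/5, -297/5) → f = 3651/5
  (1977/98, 1488/49) → f = -2973/14

The binding constraints are 3u - 8v = 42 and 6u - 11v = -213.
Solving simultaneously gives u = -722/5, v = -297/5.

u = -722/5, v = -297/5, maximum f = 3651/5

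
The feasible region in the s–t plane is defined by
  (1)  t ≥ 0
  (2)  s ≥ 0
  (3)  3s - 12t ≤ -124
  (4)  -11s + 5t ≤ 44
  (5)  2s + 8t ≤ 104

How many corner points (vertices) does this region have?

Pairwise boundary intersections that survive every other constraint:
  (92/117, 1232/117)
  (16/3, 35/3)
  (12/7, 88/7)

3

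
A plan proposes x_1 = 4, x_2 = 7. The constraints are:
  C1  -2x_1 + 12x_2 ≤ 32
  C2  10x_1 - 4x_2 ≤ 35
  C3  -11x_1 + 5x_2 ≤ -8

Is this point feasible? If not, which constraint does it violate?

Constraint C1: -2x_1 + 12x_2 = 76, which is not ≤ 32. All other constraints are satisfied.

not feasible — violates C1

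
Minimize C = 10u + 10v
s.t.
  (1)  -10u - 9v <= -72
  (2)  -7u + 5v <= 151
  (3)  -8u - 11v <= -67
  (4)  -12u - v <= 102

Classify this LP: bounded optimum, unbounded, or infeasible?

Vertices and C = 10u + 10v:
  (-999/113, 2014/113) → C = 10150/113
  (189/38, 47/19) → C = 1415/19
The feasible region has finitely many vertices and no improving ray; the minimum is 1415/19 at (189/38, 47/19).

bounded optimum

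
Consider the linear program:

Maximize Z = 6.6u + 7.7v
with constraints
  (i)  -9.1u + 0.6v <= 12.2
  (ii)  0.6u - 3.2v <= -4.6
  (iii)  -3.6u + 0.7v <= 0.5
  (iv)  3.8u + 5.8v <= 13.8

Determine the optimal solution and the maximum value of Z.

u = 19/17, v = 28/17, maximum Z = 341/17

Extreme points and Z = 6.6u + 7.7v:
  (27/185, 271/185) → Z = 22649/1850
  (19/17, 28/17) → Z = 341/17
  (338/1177, 2579/1177) → Z = 20081/1070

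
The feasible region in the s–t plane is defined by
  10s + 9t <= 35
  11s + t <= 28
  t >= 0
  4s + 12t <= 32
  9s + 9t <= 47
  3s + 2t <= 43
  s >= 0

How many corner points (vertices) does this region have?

5

Pairwise boundary intersections that survive every other constraint:
  (217/89, 105/89)
  (11/7, 15/7)
  (28/11, 0)
  (0, 0)
  (0, 8/3)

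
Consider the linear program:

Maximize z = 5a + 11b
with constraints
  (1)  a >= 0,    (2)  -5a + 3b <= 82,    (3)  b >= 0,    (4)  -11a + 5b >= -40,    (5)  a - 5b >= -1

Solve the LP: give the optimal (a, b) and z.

a = 41/10, b = 51/50, maximum z = 793/25

Feasible corners and z = 5a + 11b:
  (0, 0) → z = 0
  (0, 1/5) → z = 11/5
  (40/11, 0) → z = 200/11
  (41/10, 51/50) → z = 793/25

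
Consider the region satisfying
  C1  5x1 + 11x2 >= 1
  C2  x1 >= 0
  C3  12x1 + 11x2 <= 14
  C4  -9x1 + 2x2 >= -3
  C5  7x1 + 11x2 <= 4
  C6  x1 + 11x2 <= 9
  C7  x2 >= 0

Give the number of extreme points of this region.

5

The feasible vertices (each the meet of two boundaries and inside every other half-plane) are:
  (0, 1/11)
  (1/5, 0)
  (0, 4/11)
  (41/113, 15/113)
  (1/3, 0)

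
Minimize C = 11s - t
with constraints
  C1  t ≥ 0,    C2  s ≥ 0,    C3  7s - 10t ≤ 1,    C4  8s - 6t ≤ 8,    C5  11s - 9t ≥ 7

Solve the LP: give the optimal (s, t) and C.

s = 61/47, t = 38/47, minimum C = 633/47

Vertices and C = 11s - t:
  (37/19, 24/19) → C = 383/19
  (61/47, 38/47) → C = 633/47
  (5, 16/3) → C = 149/3

The optimum lies where 7s - 10t = 1 and 11s - 9t = 7.
Solving simultaneously gives s = 61/47, t = 38/47.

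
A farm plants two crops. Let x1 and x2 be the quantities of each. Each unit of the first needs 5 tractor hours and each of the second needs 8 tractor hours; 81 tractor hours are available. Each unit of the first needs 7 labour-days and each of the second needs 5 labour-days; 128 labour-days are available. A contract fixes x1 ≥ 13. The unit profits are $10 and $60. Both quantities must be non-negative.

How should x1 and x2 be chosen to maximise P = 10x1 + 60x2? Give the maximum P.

Feasible corners and P = 10x1 + 60x2:
  (81/5, 0) → P = 162
  (13, 0) → P = 130
  (13, 2) → P = 250

At the optimal vertex, 5x1 + 8x2 = 81 and x1 = 13.
Solving simultaneously gives x1 = 13, x2 = 2.

x1 = 13, x2 = 2, maximum P = 250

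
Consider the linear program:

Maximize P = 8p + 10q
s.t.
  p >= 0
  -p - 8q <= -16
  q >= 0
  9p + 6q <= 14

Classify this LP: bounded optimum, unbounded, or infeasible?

bounded optimum

Feasible corners and P = 8p + 10q:
  (0, 2) → P = 20
  (0, 7/3) → P = 70/3
  (8/33, 65/33) → P = 238/11
The feasible region has finitely many vertices and no improving ray; the maximum is 70/3 at (0, 7/3).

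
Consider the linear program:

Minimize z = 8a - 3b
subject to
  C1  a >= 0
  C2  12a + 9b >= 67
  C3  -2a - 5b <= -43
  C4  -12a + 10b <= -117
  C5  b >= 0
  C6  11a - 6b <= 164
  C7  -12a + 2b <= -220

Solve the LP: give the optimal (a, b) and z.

Feasible corners and z = 8a - 3b:
  (469/19, 681/38) → z = 5461/38
  (983/48, 103/8) → z = 3005/24
  (496/25, 226/25) → z = 658/5

At the optimal vertex, -12a + 10b = -117 and -12a + 2b = -220.
Solving simultaneously gives a = 983/48, b = 103/8.

a = 983/48, b = 103/8, minimum z = 3005/24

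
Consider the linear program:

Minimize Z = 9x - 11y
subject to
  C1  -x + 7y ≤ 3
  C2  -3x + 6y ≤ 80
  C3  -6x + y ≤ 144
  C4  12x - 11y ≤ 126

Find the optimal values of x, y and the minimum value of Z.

Corner points and Z = 9x - 11y:
  (-1005/41, -126/41) → Z = -7659/41
  (915/73, 162/73) → Z = 6453/73
  (-95/3, -46) → Z = 221

x = -1005/41, y = -126/41, minimum Z = -7659/41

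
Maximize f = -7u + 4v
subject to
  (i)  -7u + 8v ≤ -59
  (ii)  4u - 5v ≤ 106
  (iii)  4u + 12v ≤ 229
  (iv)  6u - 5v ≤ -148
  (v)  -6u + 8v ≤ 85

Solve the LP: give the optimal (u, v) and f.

The optimum lies where -7u + 8v = -59 and 4u - 5v = 106.
Solving simultaneously gives u = -553/3, v = -506/3.

u = -553/3, v = -506/3, maximum f = 1847/3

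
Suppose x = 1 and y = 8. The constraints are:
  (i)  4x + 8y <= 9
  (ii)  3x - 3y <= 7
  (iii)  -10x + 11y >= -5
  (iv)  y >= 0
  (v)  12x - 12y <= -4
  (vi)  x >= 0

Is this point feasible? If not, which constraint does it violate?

not feasible — violates (i)

Constraint (i): 4x + 8y = 68, which is not ≤ 9. All other constraints are satisfied.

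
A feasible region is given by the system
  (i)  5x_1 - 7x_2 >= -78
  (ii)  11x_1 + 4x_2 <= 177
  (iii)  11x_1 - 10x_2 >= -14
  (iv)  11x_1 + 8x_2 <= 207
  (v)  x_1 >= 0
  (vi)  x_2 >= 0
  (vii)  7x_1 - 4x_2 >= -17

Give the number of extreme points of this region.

5

Pairwise boundary intersections that survive every other constraint:
  (147/11, 15/2)
  (177/11, 0)
  (89/9, 221/18)
  (0, 7/5)
  (0, 0)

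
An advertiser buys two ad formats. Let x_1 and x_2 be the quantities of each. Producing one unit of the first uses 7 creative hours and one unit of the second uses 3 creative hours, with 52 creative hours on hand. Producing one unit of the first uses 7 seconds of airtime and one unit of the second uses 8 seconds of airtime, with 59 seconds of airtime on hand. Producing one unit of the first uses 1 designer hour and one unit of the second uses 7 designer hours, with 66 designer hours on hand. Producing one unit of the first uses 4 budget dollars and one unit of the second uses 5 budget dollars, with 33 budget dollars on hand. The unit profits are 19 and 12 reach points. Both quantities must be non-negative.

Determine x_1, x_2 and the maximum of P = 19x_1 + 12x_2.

Extreme points and P = 19x_1 + 12x_2:
  (0, 0) → P = 0
  (0, 33/5) → P = 396/5
  (52/7, 0) → P = 988/7
  (7, 1) → P = 145

x_1 = 7, x_2 = 1, maximum P = 145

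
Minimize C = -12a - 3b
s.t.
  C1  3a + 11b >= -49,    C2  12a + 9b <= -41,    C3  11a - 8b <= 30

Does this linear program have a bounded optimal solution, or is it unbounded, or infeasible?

bounded optimum

Corner points and C = -12a - 3b:
  (-62/145, -629/145) → C = 2631/145
  (-58/195, -811/195) → C = 1043/65
The feasible region has finitely many vertices and no improving ray; the minimum is 1043/65 at (-58/195, -811/195).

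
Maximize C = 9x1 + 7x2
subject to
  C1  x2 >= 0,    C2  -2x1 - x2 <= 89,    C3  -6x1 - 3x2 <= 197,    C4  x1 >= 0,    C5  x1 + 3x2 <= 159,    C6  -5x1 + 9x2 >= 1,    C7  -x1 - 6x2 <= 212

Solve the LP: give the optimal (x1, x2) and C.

x1 = 119/2, x2 = 199/6, maximum C = 2303/3

Feasible corners and C = 9x1 + 7x2:
  (0, 53) → C = 371
  (0, 1/9) → C = 7/9
  (119/2, 199/6) → C = 2303/3

The optimum lies where x1 + 3x2 = 159 and -5x1 + 9x2 = 1.
Solving simultaneously gives x1 = 119/2, x2 = 199/6.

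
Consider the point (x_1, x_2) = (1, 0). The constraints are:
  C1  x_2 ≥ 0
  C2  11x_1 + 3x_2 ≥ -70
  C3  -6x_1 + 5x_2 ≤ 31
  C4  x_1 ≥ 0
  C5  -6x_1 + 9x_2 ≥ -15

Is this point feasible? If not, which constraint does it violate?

feasible

C1: 0 ≥ 0 ✓
C2: 11 ≥ -70 ✓
C3: -6 ≤ 31 ✓
C4: 1 ≥ 0 ✓
C5: -6 ≥ -15 ✓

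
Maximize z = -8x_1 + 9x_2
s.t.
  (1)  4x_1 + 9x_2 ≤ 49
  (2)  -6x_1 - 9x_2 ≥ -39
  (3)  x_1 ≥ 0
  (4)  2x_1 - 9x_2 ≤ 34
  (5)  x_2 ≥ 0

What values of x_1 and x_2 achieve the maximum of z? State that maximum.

x_1 = 0, x_2 = 13/3, maximum z = 39

Feasible corners and z = -8x_1 + 9x_2:
  (0, 13/3) → z = 39
  (13/2, 0) → z = -52
  (0, 0) → z = 0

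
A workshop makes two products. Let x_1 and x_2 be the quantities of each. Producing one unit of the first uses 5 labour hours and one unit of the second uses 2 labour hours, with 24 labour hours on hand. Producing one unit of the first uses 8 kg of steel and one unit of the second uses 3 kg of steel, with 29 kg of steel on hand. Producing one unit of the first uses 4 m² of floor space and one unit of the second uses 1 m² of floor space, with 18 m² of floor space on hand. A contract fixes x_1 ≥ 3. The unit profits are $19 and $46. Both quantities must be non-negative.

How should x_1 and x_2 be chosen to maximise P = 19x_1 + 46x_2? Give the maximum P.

Feasible corners and P = 19x_1 + 46x_2:
  (29/8, 0) → P = 551/8
  (3, 0) → P = 57
  (3, 5/3) → P = 401/3

The binding constraints are 8x_1 + 3x_2 = 29 and x_1 = 3.
Solving simultaneously gives x_1 = 3, x_2 = 5/3.

x_1 = 3, x_2 = 5/3, maximum P = 401/3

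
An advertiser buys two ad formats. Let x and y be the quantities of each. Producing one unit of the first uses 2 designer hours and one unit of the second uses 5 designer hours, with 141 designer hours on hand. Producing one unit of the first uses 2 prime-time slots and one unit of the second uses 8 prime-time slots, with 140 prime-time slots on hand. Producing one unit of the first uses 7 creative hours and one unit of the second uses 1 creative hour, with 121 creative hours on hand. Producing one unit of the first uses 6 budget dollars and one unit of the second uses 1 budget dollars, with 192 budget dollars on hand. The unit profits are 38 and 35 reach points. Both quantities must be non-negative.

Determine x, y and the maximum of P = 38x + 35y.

x = 46/3, y = 41/3, maximum P = 1061

Extreme points and P = 38x + 35y:
  (0, 0) → P = 0
  (0, 35/2) → P = 1225/2
  (121/7, 0) → P = 4598/7
  (46/3, 41/3) → P = 1061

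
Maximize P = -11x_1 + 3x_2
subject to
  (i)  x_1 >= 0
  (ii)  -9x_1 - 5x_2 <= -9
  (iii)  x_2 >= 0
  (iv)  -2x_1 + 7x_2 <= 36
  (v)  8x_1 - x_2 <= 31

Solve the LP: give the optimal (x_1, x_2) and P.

x_1 = 0, x_2 = 36/7, maximum P = 108/7

Extreme points and P = -11x_1 + 3x_2:
  (0, 9/5) → P = 27/5
  (0, 36/7) → P = 108/7
  (1, 0) → P = -11
  (31/8, 0) → P = -341/8
  (253/54, 175/27) → P = -1733/54

The binding constraints are x_1 = 0 and -2x_1 + 7x_2 = 36.
Solving simultaneously gives x_1 = 0, x_2 = 36/7.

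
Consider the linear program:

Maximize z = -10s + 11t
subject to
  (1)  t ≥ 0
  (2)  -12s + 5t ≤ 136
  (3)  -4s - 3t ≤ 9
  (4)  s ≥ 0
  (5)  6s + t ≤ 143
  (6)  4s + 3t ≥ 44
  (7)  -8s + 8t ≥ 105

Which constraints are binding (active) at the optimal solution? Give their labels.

(2) and (5)

Feasible corners and z = -10s + 11t:
  (0, 136/5) → z = 1496/5
  (193/14, 422/7) → z = 3677/7
  (0, 44/3) → z = 484/3
  (1039/56, 887/28) → z = 2281/14
  (37/56, 193/14) → z = 4061/28

The maximum is at (193/14, 422/7). Substituting into each constraint, equality holds for (2) and (5); the remaining constraints have slack.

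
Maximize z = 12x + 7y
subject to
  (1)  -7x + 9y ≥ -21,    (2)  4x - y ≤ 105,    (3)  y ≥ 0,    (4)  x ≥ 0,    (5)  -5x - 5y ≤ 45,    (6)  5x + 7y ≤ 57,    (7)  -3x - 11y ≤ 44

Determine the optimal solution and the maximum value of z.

Extreme points and z = 12x + 7y:
  (3, 0) → z = 36
  (330/47, 147/47) → z = 4989/47
  (0, 0) → z = 0
  (0, 57/7) → z = 57

At the optimal vertex, -7x + 9y = -21 and 5x + 7y = 57.
Solving simultaneously gives x = 330/47, y = 147/47.

x = 330/47, y = 147/47, maximum z = 4989/47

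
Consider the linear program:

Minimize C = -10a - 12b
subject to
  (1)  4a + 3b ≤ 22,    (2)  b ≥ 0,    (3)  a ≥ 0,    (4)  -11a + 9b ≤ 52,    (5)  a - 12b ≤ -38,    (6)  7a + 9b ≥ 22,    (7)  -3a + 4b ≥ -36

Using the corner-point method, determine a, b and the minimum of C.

Corner points and C = -10a - 12b:
  (14/23, 150/23) → C = -1940/23
  (50/17, 58/17) → C = -1196/17
  (0, 52/9) → C = -208/3
  (0, 19/6) → C = -38

The binding constraints are 4a + 3b = 22 and -11a + 9b = 52.
Solving simultaneously gives a = 14/23, b = 150/23.

a = 14/23, b = 150/23, minimum C = -1940/23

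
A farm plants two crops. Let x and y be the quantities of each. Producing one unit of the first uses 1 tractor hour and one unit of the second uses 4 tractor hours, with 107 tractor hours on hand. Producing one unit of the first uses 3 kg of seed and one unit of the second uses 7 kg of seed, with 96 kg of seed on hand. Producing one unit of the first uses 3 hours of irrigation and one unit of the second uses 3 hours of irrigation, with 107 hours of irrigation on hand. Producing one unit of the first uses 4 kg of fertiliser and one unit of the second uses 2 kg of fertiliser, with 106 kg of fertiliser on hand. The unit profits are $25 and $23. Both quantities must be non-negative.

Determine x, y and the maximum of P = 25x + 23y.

Feasible corners and P = 25x + 23y:
  (0, 0) → P = 0
  (0, 96/7) → P = 2208/7
  (53/2, 0) → P = 1325/2
  (25, 3) → P = 694

The optimum lies where 3x + 7y = 96 and 4x + 2y = 106.
Solving simultaneously gives x = 25, y = 3.

x = 25, y = 3, maximum P = 694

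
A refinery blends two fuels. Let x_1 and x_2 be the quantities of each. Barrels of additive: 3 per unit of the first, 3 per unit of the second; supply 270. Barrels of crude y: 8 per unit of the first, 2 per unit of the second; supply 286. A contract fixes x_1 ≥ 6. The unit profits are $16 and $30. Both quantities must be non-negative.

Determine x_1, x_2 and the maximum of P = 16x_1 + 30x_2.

Feasible corners and P = 16x_1 + 30x_2:
  (143/4, 0) → P = 572
  (6, 0) → P = 96
  (53/3, 217/3) → P = 7358/3
  (6, 84) → P = 2616

The binding constraints are 3x_1 + 3x_2 = 270 and x_1 = 6.
Solving simultaneously gives x_1 = 6, x_2 = 84.

x_1 = 6, x_2 = 84, maximum P = 2616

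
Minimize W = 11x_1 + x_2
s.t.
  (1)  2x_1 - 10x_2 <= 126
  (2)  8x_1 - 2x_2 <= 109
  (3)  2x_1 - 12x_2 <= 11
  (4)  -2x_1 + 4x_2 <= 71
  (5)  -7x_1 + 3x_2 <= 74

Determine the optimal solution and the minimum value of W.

Corner points and W = 11x_1 + x_2:
  (643/46, 65/46) → W = 3569/23
  (289/14, 393/14) → W = 1786/7
  (-307/26, -75/26) → W = -1726/13
  (-83/22, 349/22) → W = -282/11

x_1 = -307/26, x_2 = -75/26, minimum W = -1726/13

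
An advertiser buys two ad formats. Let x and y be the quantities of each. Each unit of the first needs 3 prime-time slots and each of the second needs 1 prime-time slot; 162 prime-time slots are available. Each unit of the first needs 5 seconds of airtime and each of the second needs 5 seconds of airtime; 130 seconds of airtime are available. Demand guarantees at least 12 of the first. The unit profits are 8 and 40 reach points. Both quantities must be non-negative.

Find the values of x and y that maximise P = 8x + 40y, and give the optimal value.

Vertices and P = 8x + 40y:
  (26, 0) → P = 208
  (12, 0) → P = 96
  (12, 14) → P = 656

x = 12, y = 14, maximum P = 656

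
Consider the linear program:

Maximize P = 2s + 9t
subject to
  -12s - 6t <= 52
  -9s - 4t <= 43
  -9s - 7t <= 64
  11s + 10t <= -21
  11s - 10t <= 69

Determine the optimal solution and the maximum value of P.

s = -197/27, t = 160/27, maximum P = 1046/27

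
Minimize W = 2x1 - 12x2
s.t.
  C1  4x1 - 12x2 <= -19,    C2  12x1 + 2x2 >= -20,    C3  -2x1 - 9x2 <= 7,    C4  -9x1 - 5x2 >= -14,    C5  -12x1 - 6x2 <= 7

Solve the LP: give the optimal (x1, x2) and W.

Extreme points and W = 2x1 - 12x2:
  (73/128, 227/128) → W = -1289/64
  (-33/28, 25/21) → W = -233/14
  (-64/21, 58/7) → W = -2216/21
  (-53/24, 13/4) → W = -521/12

The binding constraints are 12x1 + 2x2 = -20 and -9x1 - 5x2 = -14.
Solving simultaneously gives x1 = -64/21, x2 = 58/7.

x1 = -64/21, x2 = 58/7, minimum W = -2216/21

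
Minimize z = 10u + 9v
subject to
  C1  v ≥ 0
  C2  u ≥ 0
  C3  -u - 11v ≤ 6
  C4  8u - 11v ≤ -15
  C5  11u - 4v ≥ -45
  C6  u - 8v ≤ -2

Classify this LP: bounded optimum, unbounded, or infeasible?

Feasible corners and z = 10u + 9v:
  (0, 15/11) → z = 135/11
  (0, 45/4) → z = 405/4
The feasible region has finitely many vertices and no improving ray; the minimum is 135/11 at (0, 15/11).

bounded optimum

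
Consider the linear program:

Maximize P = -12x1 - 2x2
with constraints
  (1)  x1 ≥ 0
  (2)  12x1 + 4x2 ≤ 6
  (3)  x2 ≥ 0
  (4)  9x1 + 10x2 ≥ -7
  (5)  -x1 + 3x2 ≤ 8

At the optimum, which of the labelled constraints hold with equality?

Vertices and P = -12x1 - 2x2:
  (0, 3/2) → P = -3
  (0, 0) → P = 0
  (1/2, 0) → P = -6

The maximum is at (0, 0). Substituting into each constraint, equality holds for (1) and (3); the remaining constraints have slack.

(1) and (3)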